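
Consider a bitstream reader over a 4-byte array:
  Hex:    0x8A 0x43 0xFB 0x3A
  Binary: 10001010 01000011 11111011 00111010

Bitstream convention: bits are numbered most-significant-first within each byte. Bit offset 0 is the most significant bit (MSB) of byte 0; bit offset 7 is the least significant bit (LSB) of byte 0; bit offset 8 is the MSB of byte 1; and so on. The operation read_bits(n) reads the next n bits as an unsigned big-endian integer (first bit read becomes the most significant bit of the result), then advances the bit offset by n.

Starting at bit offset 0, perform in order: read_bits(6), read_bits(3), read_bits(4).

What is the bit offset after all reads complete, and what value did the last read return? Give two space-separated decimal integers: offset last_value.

Read 1: bits[0:6] width=6 -> value=34 (bin 100010); offset now 6 = byte 0 bit 6; 26 bits remain
Read 2: bits[6:9] width=3 -> value=4 (bin 100); offset now 9 = byte 1 bit 1; 23 bits remain
Read 3: bits[9:13] width=4 -> value=8 (bin 1000); offset now 13 = byte 1 bit 5; 19 bits remain

Answer: 13 8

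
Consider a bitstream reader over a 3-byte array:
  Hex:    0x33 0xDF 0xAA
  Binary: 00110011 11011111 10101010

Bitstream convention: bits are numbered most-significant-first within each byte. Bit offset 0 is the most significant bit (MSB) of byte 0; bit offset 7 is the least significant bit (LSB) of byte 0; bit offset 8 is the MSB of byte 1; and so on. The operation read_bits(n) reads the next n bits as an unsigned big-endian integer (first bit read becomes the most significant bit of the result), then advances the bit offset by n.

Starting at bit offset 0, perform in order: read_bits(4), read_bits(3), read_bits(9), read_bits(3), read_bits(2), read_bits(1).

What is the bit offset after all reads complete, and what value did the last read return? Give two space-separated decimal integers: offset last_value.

Answer: 22 0

Derivation:
Read 1: bits[0:4] width=4 -> value=3 (bin 0011); offset now 4 = byte 0 bit 4; 20 bits remain
Read 2: bits[4:7] width=3 -> value=1 (bin 001); offset now 7 = byte 0 bit 7; 17 bits remain
Read 3: bits[7:16] width=9 -> value=479 (bin 111011111); offset now 16 = byte 2 bit 0; 8 bits remain
Read 4: bits[16:19] width=3 -> value=5 (bin 101); offset now 19 = byte 2 bit 3; 5 bits remain
Read 5: bits[19:21] width=2 -> value=1 (bin 01); offset now 21 = byte 2 bit 5; 3 bits remain
Read 6: bits[21:22] width=1 -> value=0 (bin 0); offset now 22 = byte 2 bit 6; 2 bits remain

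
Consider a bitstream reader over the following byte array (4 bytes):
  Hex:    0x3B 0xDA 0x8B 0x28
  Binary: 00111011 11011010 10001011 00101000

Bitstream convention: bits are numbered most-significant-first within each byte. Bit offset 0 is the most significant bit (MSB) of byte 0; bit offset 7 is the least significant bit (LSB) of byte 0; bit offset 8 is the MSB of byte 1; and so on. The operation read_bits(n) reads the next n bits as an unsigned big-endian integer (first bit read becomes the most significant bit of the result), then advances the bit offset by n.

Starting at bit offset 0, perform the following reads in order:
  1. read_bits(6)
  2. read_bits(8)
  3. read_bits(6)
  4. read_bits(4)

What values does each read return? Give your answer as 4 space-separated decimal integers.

Answer: 14 246 40 11

Derivation:
Read 1: bits[0:6] width=6 -> value=14 (bin 001110); offset now 6 = byte 0 bit 6; 26 bits remain
Read 2: bits[6:14] width=8 -> value=246 (bin 11110110); offset now 14 = byte 1 bit 6; 18 bits remain
Read 3: bits[14:20] width=6 -> value=40 (bin 101000); offset now 20 = byte 2 bit 4; 12 bits remain
Read 4: bits[20:24] width=4 -> value=11 (bin 1011); offset now 24 = byte 3 bit 0; 8 bits remain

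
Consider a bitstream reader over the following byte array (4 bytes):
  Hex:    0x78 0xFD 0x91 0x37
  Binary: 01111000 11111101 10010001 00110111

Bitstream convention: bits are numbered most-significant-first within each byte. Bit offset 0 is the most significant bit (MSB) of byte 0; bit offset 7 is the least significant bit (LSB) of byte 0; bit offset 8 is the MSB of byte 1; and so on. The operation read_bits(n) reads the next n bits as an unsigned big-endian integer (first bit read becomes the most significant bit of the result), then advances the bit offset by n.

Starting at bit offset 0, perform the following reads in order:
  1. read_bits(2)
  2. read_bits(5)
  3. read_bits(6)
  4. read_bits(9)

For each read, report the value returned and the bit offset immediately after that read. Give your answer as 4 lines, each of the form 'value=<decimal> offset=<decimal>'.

Read 1: bits[0:2] width=2 -> value=1 (bin 01); offset now 2 = byte 0 bit 2; 30 bits remain
Read 2: bits[2:7] width=5 -> value=28 (bin 11100); offset now 7 = byte 0 bit 7; 25 bits remain
Read 3: bits[7:13] width=6 -> value=31 (bin 011111); offset now 13 = byte 1 bit 5; 19 bits remain
Read 4: bits[13:22] width=9 -> value=356 (bin 101100100); offset now 22 = byte 2 bit 6; 10 bits remain

Answer: value=1 offset=2
value=28 offset=7
value=31 offset=13
value=356 offset=22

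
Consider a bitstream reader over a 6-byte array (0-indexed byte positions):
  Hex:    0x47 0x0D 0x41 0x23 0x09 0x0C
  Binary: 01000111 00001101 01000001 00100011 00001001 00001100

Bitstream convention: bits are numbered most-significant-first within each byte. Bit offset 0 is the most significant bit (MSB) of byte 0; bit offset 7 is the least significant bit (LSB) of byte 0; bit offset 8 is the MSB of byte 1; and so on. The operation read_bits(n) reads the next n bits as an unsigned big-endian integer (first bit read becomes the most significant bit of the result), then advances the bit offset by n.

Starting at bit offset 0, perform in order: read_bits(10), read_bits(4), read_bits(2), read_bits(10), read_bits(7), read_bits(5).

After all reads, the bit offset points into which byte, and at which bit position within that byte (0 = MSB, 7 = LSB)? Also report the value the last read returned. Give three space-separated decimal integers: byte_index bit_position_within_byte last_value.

Answer: 4 6 2

Derivation:
Read 1: bits[0:10] width=10 -> value=284 (bin 0100011100); offset now 10 = byte 1 bit 2; 38 bits remain
Read 2: bits[10:14] width=4 -> value=3 (bin 0011); offset now 14 = byte 1 bit 6; 34 bits remain
Read 3: bits[14:16] width=2 -> value=1 (bin 01); offset now 16 = byte 2 bit 0; 32 bits remain
Read 4: bits[16:26] width=10 -> value=260 (bin 0100000100); offset now 26 = byte 3 bit 2; 22 bits remain
Read 5: bits[26:33] width=7 -> value=70 (bin 1000110); offset now 33 = byte 4 bit 1; 15 bits remain
Read 6: bits[33:38] width=5 -> value=2 (bin 00010); offset now 38 = byte 4 bit 6; 10 bits remain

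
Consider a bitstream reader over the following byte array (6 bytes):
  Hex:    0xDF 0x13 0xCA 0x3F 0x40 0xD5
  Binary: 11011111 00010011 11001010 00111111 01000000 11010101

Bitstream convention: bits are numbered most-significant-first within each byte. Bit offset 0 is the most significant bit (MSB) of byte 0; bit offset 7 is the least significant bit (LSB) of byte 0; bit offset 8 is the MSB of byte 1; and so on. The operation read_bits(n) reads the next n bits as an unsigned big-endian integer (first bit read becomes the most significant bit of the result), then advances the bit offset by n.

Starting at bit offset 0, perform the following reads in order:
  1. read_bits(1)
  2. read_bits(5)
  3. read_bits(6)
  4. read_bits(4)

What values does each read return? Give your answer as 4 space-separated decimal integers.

Read 1: bits[0:1] width=1 -> value=1 (bin 1); offset now 1 = byte 0 bit 1; 47 bits remain
Read 2: bits[1:6] width=5 -> value=23 (bin 10111); offset now 6 = byte 0 bit 6; 42 bits remain
Read 3: bits[6:12] width=6 -> value=49 (bin 110001); offset now 12 = byte 1 bit 4; 36 bits remain
Read 4: bits[12:16] width=4 -> value=3 (bin 0011); offset now 16 = byte 2 bit 0; 32 bits remain

Answer: 1 23 49 3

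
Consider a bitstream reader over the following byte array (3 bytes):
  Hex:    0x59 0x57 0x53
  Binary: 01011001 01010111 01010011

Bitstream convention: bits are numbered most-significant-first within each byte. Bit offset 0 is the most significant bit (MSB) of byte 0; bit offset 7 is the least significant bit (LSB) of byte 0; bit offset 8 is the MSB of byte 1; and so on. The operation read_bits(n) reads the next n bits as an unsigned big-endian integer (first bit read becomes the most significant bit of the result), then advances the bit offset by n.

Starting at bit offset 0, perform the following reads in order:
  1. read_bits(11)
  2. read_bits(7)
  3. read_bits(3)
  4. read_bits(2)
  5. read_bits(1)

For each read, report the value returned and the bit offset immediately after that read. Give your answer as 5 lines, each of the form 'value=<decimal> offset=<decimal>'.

Read 1: bits[0:11] width=11 -> value=714 (bin 01011001010); offset now 11 = byte 1 bit 3; 13 bits remain
Read 2: bits[11:18] width=7 -> value=93 (bin 1011101); offset now 18 = byte 2 bit 2; 6 bits remain
Read 3: bits[18:21] width=3 -> value=2 (bin 010); offset now 21 = byte 2 bit 5; 3 bits remain
Read 4: bits[21:23] width=2 -> value=1 (bin 01); offset now 23 = byte 2 bit 7; 1 bits remain
Read 5: bits[23:24] width=1 -> value=1 (bin 1); offset now 24 = byte 3 bit 0; 0 bits remain

Answer: value=714 offset=11
value=93 offset=18
value=2 offset=21
value=1 offset=23
value=1 offset=24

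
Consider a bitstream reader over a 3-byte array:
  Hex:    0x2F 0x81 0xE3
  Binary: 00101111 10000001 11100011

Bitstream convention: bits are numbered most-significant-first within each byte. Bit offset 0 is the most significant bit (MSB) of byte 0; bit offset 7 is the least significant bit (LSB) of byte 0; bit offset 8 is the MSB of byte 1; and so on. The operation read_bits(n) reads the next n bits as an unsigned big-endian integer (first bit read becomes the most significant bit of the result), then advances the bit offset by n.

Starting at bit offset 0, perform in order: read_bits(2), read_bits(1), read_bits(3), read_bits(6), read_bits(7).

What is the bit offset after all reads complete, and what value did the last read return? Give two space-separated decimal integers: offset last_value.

Read 1: bits[0:2] width=2 -> value=0 (bin 00); offset now 2 = byte 0 bit 2; 22 bits remain
Read 2: bits[2:3] width=1 -> value=1 (bin 1); offset now 3 = byte 0 bit 3; 21 bits remain
Read 3: bits[3:6] width=3 -> value=3 (bin 011); offset now 6 = byte 0 bit 6; 18 bits remain
Read 4: bits[6:12] width=6 -> value=56 (bin 111000); offset now 12 = byte 1 bit 4; 12 bits remain
Read 5: bits[12:19] width=7 -> value=15 (bin 0001111); offset now 19 = byte 2 bit 3; 5 bits remain

Answer: 19 15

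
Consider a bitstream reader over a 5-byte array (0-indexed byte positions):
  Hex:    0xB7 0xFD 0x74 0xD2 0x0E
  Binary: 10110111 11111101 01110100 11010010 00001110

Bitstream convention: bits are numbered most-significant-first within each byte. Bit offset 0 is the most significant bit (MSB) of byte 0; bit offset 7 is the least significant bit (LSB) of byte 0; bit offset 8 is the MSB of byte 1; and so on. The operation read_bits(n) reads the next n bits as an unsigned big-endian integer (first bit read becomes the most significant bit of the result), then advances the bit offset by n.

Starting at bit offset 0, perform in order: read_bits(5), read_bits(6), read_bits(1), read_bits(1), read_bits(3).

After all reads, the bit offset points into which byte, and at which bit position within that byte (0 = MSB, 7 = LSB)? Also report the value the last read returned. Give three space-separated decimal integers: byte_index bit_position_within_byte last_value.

Read 1: bits[0:5] width=5 -> value=22 (bin 10110); offset now 5 = byte 0 bit 5; 35 bits remain
Read 2: bits[5:11] width=6 -> value=63 (bin 111111); offset now 11 = byte 1 bit 3; 29 bits remain
Read 3: bits[11:12] width=1 -> value=1 (bin 1); offset now 12 = byte 1 bit 4; 28 bits remain
Read 4: bits[12:13] width=1 -> value=1 (bin 1); offset now 13 = byte 1 bit 5; 27 bits remain
Read 5: bits[13:16] width=3 -> value=5 (bin 101); offset now 16 = byte 2 bit 0; 24 bits remain

Answer: 2 0 5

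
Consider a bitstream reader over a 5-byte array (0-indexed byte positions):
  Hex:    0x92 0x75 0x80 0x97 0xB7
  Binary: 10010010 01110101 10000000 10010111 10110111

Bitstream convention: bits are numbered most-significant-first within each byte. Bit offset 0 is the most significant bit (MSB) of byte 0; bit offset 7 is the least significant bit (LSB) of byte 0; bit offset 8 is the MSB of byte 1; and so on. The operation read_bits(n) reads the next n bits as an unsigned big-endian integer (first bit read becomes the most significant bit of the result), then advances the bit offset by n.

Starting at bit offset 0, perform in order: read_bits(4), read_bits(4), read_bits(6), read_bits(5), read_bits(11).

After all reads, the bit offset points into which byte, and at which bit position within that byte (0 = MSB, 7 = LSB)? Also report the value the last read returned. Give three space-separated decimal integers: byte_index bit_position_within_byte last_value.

Answer: 3 6 37

Derivation:
Read 1: bits[0:4] width=4 -> value=9 (bin 1001); offset now 4 = byte 0 bit 4; 36 bits remain
Read 2: bits[4:8] width=4 -> value=2 (bin 0010); offset now 8 = byte 1 bit 0; 32 bits remain
Read 3: bits[8:14] width=6 -> value=29 (bin 011101); offset now 14 = byte 1 bit 6; 26 bits remain
Read 4: bits[14:19] width=5 -> value=12 (bin 01100); offset now 19 = byte 2 bit 3; 21 bits remain
Read 5: bits[19:30] width=11 -> value=37 (bin 00000100101); offset now 30 = byte 3 bit 6; 10 bits remain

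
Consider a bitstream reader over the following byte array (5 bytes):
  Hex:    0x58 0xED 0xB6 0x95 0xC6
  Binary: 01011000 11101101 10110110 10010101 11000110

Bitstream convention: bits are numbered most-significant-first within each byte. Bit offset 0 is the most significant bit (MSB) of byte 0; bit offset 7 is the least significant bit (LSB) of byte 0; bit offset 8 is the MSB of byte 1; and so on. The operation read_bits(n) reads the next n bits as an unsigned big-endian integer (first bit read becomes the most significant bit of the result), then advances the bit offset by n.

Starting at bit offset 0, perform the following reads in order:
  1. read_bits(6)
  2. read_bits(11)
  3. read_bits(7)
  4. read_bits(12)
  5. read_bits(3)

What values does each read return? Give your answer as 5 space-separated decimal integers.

Read 1: bits[0:6] width=6 -> value=22 (bin 010110); offset now 6 = byte 0 bit 6; 34 bits remain
Read 2: bits[6:17] width=11 -> value=475 (bin 00111011011); offset now 17 = byte 2 bit 1; 23 bits remain
Read 3: bits[17:24] width=7 -> value=54 (bin 0110110); offset now 24 = byte 3 bit 0; 16 bits remain
Read 4: bits[24:36] width=12 -> value=2396 (bin 100101011100); offset now 36 = byte 4 bit 4; 4 bits remain
Read 5: bits[36:39] width=3 -> value=3 (bin 011); offset now 39 = byte 4 bit 7; 1 bits remain

Answer: 22 475 54 2396 3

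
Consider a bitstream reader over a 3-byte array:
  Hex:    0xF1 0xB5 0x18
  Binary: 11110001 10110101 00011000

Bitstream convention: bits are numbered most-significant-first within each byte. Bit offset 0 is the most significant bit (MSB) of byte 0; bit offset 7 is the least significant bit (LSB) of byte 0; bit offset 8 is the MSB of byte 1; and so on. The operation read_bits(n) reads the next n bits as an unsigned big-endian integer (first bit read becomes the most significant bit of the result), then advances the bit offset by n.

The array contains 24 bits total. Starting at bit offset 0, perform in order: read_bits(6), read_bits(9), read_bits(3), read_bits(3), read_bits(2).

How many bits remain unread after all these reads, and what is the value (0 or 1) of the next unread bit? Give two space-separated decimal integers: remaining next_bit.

Answer: 1 0

Derivation:
Read 1: bits[0:6] width=6 -> value=60 (bin 111100); offset now 6 = byte 0 bit 6; 18 bits remain
Read 2: bits[6:15] width=9 -> value=218 (bin 011011010); offset now 15 = byte 1 bit 7; 9 bits remain
Read 3: bits[15:18] width=3 -> value=4 (bin 100); offset now 18 = byte 2 bit 2; 6 bits remain
Read 4: bits[18:21] width=3 -> value=3 (bin 011); offset now 21 = byte 2 bit 5; 3 bits remain
Read 5: bits[21:23] width=2 -> value=0 (bin 00); offset now 23 = byte 2 bit 7; 1 bits remain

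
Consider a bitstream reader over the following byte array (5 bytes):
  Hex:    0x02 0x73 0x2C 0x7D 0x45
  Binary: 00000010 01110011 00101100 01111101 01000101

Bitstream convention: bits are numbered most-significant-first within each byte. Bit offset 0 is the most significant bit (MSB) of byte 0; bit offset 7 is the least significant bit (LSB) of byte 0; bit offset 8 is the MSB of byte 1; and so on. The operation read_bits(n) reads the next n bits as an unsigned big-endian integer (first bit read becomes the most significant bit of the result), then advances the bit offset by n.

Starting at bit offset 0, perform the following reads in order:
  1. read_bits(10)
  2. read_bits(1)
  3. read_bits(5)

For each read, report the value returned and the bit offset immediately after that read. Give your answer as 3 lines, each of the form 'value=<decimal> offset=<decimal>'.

Answer: value=9 offset=10
value=1 offset=11
value=19 offset=16

Derivation:
Read 1: bits[0:10] width=10 -> value=9 (bin 0000001001); offset now 10 = byte 1 bit 2; 30 bits remain
Read 2: bits[10:11] width=1 -> value=1 (bin 1); offset now 11 = byte 1 bit 3; 29 bits remain
Read 3: bits[11:16] width=5 -> value=19 (bin 10011); offset now 16 = byte 2 bit 0; 24 bits remain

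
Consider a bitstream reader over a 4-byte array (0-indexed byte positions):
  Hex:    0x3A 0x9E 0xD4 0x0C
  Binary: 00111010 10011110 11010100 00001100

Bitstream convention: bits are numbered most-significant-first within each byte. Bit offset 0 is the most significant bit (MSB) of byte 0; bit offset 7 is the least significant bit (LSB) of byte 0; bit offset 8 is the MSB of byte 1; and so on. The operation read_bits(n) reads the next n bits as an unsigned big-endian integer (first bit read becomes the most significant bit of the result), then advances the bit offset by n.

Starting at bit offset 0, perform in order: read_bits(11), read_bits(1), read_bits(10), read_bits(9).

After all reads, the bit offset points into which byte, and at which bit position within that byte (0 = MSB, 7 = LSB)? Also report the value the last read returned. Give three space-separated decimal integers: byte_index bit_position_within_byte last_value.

Answer: 3 7 6

Derivation:
Read 1: bits[0:11] width=11 -> value=468 (bin 00111010100); offset now 11 = byte 1 bit 3; 21 bits remain
Read 2: bits[11:12] width=1 -> value=1 (bin 1); offset now 12 = byte 1 bit 4; 20 bits remain
Read 3: bits[12:22] width=10 -> value=949 (bin 1110110101); offset now 22 = byte 2 bit 6; 10 bits remain
Read 4: bits[22:31] width=9 -> value=6 (bin 000000110); offset now 31 = byte 3 bit 7; 1 bits remain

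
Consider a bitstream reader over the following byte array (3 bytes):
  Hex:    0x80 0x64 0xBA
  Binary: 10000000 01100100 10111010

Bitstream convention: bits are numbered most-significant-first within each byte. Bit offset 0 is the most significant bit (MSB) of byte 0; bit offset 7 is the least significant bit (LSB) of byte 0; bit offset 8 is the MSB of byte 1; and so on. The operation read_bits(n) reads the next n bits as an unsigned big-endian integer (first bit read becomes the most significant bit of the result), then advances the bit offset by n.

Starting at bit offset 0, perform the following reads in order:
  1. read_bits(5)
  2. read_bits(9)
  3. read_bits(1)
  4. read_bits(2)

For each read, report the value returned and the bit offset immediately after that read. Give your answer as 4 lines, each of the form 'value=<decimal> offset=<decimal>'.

Answer: value=16 offset=5
value=25 offset=14
value=0 offset=15
value=1 offset=17

Derivation:
Read 1: bits[0:5] width=5 -> value=16 (bin 10000); offset now 5 = byte 0 bit 5; 19 bits remain
Read 2: bits[5:14] width=9 -> value=25 (bin 000011001); offset now 14 = byte 1 bit 6; 10 bits remain
Read 3: bits[14:15] width=1 -> value=0 (bin 0); offset now 15 = byte 1 bit 7; 9 bits remain
Read 4: bits[15:17] width=2 -> value=1 (bin 01); offset now 17 = byte 2 bit 1; 7 bits remain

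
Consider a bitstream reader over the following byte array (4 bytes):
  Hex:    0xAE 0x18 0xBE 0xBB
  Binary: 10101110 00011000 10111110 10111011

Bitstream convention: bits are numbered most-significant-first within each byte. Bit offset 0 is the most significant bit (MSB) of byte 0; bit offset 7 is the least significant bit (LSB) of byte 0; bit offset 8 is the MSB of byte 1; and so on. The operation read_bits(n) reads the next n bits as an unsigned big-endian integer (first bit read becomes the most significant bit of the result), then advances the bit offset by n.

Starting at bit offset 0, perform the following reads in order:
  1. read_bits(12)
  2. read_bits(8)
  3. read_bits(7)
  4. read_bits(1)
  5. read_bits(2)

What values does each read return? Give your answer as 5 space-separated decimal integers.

Read 1: bits[0:12] width=12 -> value=2785 (bin 101011100001); offset now 12 = byte 1 bit 4; 20 bits remain
Read 2: bits[12:20] width=8 -> value=139 (bin 10001011); offset now 20 = byte 2 bit 4; 12 bits remain
Read 3: bits[20:27] width=7 -> value=117 (bin 1110101); offset now 27 = byte 3 bit 3; 5 bits remain
Read 4: bits[27:28] width=1 -> value=1 (bin 1); offset now 28 = byte 3 bit 4; 4 bits remain
Read 5: bits[28:30] width=2 -> value=2 (bin 10); offset now 30 = byte 3 bit 6; 2 bits remain

Answer: 2785 139 117 1 2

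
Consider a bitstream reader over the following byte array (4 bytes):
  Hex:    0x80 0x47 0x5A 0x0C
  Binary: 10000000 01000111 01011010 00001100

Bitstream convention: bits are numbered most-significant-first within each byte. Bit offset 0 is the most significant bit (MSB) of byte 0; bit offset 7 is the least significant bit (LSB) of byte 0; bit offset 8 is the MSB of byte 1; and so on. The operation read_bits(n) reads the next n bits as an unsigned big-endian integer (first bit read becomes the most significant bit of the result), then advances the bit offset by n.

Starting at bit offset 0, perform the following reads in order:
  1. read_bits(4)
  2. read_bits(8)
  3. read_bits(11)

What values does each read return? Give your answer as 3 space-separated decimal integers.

Read 1: bits[0:4] width=4 -> value=8 (bin 1000); offset now 4 = byte 0 bit 4; 28 bits remain
Read 2: bits[4:12] width=8 -> value=4 (bin 00000100); offset now 12 = byte 1 bit 4; 20 bits remain
Read 3: bits[12:23] width=11 -> value=941 (bin 01110101101); offset now 23 = byte 2 bit 7; 9 bits remain

Answer: 8 4 941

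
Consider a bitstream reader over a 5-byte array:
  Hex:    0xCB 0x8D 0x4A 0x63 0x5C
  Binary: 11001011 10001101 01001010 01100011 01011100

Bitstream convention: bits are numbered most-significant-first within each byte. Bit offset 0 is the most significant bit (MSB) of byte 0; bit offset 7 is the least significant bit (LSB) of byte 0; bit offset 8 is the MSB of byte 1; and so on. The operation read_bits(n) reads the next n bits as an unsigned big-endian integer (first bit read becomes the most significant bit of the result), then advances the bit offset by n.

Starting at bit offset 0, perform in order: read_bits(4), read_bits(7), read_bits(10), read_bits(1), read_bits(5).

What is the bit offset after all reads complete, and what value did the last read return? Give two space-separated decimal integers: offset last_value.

Read 1: bits[0:4] width=4 -> value=12 (bin 1100); offset now 4 = byte 0 bit 4; 36 bits remain
Read 2: bits[4:11] width=7 -> value=92 (bin 1011100); offset now 11 = byte 1 bit 3; 29 bits remain
Read 3: bits[11:21] width=10 -> value=425 (bin 0110101001); offset now 21 = byte 2 bit 5; 19 bits remain
Read 4: bits[21:22] width=1 -> value=0 (bin 0); offset now 22 = byte 2 bit 6; 18 bits remain
Read 5: bits[22:27] width=5 -> value=19 (bin 10011); offset now 27 = byte 3 bit 3; 13 bits remain

Answer: 27 19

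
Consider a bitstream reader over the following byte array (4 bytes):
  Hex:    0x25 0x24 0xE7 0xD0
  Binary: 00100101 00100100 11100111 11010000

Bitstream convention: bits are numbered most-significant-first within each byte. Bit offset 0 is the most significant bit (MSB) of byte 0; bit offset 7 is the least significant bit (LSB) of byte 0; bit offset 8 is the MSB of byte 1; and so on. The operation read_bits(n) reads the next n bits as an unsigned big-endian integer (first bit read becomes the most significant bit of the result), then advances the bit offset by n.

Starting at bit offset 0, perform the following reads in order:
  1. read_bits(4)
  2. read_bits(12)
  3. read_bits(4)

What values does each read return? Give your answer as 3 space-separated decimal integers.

Answer: 2 1316 14

Derivation:
Read 1: bits[0:4] width=4 -> value=2 (bin 0010); offset now 4 = byte 0 bit 4; 28 bits remain
Read 2: bits[4:16] width=12 -> value=1316 (bin 010100100100); offset now 16 = byte 2 bit 0; 16 bits remain
Read 3: bits[16:20] width=4 -> value=14 (bin 1110); offset now 20 = byte 2 bit 4; 12 bits remain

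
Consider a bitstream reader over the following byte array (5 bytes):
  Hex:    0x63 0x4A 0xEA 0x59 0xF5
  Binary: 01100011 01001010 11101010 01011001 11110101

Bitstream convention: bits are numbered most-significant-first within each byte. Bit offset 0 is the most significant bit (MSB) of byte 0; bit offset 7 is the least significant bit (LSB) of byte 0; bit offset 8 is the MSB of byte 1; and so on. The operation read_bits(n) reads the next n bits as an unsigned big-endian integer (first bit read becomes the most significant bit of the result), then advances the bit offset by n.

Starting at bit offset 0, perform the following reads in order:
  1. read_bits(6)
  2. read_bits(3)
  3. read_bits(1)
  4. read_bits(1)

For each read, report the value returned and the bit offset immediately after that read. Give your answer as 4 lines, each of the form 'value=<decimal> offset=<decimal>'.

Read 1: bits[0:6] width=6 -> value=24 (bin 011000); offset now 6 = byte 0 bit 6; 34 bits remain
Read 2: bits[6:9] width=3 -> value=6 (bin 110); offset now 9 = byte 1 bit 1; 31 bits remain
Read 3: bits[9:10] width=1 -> value=1 (bin 1); offset now 10 = byte 1 bit 2; 30 bits remain
Read 4: bits[10:11] width=1 -> value=0 (bin 0); offset now 11 = byte 1 bit 3; 29 bits remain

Answer: value=24 offset=6
value=6 offset=9
value=1 offset=10
value=0 offset=11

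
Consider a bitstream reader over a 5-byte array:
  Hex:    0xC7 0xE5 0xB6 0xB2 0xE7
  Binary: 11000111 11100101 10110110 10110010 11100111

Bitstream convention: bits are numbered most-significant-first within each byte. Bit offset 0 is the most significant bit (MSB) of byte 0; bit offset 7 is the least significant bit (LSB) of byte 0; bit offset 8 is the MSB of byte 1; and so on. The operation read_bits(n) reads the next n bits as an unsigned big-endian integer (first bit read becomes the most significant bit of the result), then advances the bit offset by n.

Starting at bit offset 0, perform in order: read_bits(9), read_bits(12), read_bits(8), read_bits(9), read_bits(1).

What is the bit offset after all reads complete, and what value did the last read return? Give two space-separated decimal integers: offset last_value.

Read 1: bits[0:9] width=9 -> value=399 (bin 110001111); offset now 9 = byte 1 bit 1; 31 bits remain
Read 2: bits[9:21] width=12 -> value=3254 (bin 110010110110); offset now 21 = byte 2 bit 5; 19 bits remain
Read 3: bits[21:29] width=8 -> value=214 (bin 11010110); offset now 29 = byte 3 bit 5; 11 bits remain
Read 4: bits[29:38] width=9 -> value=185 (bin 010111001); offset now 38 = byte 4 bit 6; 2 bits remain
Read 5: bits[38:39] width=1 -> value=1 (bin 1); offset now 39 = byte 4 bit 7; 1 bits remain

Answer: 39 1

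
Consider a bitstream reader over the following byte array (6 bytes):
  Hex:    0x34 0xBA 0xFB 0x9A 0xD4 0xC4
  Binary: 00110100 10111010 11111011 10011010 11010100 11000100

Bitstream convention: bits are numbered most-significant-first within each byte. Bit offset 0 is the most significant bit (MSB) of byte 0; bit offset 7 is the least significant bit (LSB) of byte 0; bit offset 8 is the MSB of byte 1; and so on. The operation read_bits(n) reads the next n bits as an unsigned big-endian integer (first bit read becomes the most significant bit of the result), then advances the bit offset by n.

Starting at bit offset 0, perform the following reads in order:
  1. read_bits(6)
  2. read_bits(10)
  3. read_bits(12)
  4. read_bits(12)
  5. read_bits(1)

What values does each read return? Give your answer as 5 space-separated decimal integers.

Read 1: bits[0:6] width=6 -> value=13 (bin 001101); offset now 6 = byte 0 bit 6; 42 bits remain
Read 2: bits[6:16] width=10 -> value=186 (bin 0010111010); offset now 16 = byte 2 bit 0; 32 bits remain
Read 3: bits[16:28] width=12 -> value=4025 (bin 111110111001); offset now 28 = byte 3 bit 4; 20 bits remain
Read 4: bits[28:40] width=12 -> value=2772 (bin 101011010100); offset now 40 = byte 5 bit 0; 8 bits remain
Read 5: bits[40:41] width=1 -> value=1 (bin 1); offset now 41 = byte 5 bit 1; 7 bits remain

Answer: 13 186 4025 2772 1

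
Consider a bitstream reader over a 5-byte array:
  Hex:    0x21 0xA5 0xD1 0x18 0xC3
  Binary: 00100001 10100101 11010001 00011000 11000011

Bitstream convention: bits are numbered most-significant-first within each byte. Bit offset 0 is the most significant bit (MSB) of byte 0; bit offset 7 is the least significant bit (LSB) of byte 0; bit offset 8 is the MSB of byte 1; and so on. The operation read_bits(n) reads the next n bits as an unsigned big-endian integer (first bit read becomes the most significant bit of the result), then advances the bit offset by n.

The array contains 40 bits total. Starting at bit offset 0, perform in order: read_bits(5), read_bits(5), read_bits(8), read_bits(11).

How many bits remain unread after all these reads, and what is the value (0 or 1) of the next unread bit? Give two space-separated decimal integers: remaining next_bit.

Answer: 11 0

Derivation:
Read 1: bits[0:5] width=5 -> value=4 (bin 00100); offset now 5 = byte 0 bit 5; 35 bits remain
Read 2: bits[5:10] width=5 -> value=6 (bin 00110); offset now 10 = byte 1 bit 2; 30 bits remain
Read 3: bits[10:18] width=8 -> value=151 (bin 10010111); offset now 18 = byte 2 bit 2; 22 bits remain
Read 4: bits[18:29] width=11 -> value=547 (bin 01000100011); offset now 29 = byte 3 bit 5; 11 bits remain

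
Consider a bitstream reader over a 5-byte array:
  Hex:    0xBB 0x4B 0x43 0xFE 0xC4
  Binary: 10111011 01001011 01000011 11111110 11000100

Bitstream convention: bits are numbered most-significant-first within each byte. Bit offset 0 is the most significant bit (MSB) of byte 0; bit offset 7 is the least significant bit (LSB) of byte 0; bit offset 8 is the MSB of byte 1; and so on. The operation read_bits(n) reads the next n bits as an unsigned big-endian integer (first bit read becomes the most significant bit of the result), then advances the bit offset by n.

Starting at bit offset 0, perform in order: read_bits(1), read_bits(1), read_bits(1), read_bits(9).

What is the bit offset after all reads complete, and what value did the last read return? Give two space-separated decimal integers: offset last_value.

Read 1: bits[0:1] width=1 -> value=1 (bin 1); offset now 1 = byte 0 bit 1; 39 bits remain
Read 2: bits[1:2] width=1 -> value=0 (bin 0); offset now 2 = byte 0 bit 2; 38 bits remain
Read 3: bits[2:3] width=1 -> value=1 (bin 1); offset now 3 = byte 0 bit 3; 37 bits remain
Read 4: bits[3:12] width=9 -> value=436 (bin 110110100); offset now 12 = byte 1 bit 4; 28 bits remain

Answer: 12 436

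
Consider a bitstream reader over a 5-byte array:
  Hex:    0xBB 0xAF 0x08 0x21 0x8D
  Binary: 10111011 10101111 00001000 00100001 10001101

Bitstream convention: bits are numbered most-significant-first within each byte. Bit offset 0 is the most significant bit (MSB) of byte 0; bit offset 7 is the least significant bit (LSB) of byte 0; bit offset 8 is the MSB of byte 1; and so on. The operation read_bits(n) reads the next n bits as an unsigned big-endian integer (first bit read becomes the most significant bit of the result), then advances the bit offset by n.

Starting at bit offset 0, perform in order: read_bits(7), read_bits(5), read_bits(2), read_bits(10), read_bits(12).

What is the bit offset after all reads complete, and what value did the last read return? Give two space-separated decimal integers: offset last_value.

Read 1: bits[0:7] width=7 -> value=93 (bin 1011101); offset now 7 = byte 0 bit 7; 33 bits remain
Read 2: bits[7:12] width=5 -> value=26 (bin 11010); offset now 12 = byte 1 bit 4; 28 bits remain
Read 3: bits[12:14] width=2 -> value=3 (bin 11); offset now 14 = byte 1 bit 6; 26 bits remain
Read 4: bits[14:24] width=10 -> value=776 (bin 1100001000); offset now 24 = byte 3 bit 0; 16 bits remain
Read 5: bits[24:36] width=12 -> value=536 (bin 001000011000); offset now 36 = byte 4 bit 4; 4 bits remain

Answer: 36 536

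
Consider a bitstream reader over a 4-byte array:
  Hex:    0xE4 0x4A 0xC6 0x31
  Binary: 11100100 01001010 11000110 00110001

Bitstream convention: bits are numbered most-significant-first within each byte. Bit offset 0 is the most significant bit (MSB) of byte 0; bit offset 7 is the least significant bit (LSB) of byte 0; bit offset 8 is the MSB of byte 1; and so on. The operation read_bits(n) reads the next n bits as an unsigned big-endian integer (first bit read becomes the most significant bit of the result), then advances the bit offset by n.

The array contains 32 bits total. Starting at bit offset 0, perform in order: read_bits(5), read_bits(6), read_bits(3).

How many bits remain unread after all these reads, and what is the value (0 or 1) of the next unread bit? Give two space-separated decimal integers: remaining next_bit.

Read 1: bits[0:5] width=5 -> value=28 (bin 11100); offset now 5 = byte 0 bit 5; 27 bits remain
Read 2: bits[5:11] width=6 -> value=34 (bin 100010); offset now 11 = byte 1 bit 3; 21 bits remain
Read 3: bits[11:14] width=3 -> value=2 (bin 010); offset now 14 = byte 1 bit 6; 18 bits remain

Answer: 18 1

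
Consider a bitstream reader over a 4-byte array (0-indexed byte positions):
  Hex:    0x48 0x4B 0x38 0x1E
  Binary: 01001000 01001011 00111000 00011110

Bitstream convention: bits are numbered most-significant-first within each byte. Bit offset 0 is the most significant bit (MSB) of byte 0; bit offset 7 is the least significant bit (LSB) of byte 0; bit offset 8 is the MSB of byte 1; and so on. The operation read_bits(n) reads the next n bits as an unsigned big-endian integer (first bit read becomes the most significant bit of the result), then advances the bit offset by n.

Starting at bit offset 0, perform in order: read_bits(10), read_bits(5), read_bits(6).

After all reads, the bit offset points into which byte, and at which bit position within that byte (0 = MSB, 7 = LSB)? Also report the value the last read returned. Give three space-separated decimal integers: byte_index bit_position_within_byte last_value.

Read 1: bits[0:10] width=10 -> value=289 (bin 0100100001); offset now 10 = byte 1 bit 2; 22 bits remain
Read 2: bits[10:15] width=5 -> value=5 (bin 00101); offset now 15 = byte 1 bit 7; 17 bits remain
Read 3: bits[15:21] width=6 -> value=39 (bin 100111); offset now 21 = byte 2 bit 5; 11 bits remain

Answer: 2 5 39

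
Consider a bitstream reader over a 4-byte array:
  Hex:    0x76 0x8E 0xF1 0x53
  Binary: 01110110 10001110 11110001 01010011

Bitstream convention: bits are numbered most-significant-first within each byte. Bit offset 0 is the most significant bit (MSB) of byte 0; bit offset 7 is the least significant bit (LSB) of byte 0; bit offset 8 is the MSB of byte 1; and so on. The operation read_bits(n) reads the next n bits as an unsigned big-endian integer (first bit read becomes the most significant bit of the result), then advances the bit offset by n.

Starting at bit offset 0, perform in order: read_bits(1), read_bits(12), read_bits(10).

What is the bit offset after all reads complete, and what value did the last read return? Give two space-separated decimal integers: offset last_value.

Read 1: bits[0:1] width=1 -> value=0 (bin 0); offset now 1 = byte 0 bit 1; 31 bits remain
Read 2: bits[1:13] width=12 -> value=3793 (bin 111011010001); offset now 13 = byte 1 bit 5; 19 bits remain
Read 3: bits[13:23] width=10 -> value=888 (bin 1101111000); offset now 23 = byte 2 bit 7; 9 bits remain

Answer: 23 888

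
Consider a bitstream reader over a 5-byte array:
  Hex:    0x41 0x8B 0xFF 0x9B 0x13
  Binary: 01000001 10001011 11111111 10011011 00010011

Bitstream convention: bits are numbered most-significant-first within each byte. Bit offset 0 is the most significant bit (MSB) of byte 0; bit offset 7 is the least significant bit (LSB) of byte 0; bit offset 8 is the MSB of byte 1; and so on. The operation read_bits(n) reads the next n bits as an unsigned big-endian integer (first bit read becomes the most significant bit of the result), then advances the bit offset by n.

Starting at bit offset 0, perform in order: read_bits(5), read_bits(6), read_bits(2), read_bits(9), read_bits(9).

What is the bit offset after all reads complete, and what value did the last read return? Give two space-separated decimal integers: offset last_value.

Answer: 31 461

Derivation:
Read 1: bits[0:5] width=5 -> value=8 (bin 01000); offset now 5 = byte 0 bit 5; 35 bits remain
Read 2: bits[5:11] width=6 -> value=12 (bin 001100); offset now 11 = byte 1 bit 3; 29 bits remain
Read 3: bits[11:13] width=2 -> value=1 (bin 01); offset now 13 = byte 1 bit 5; 27 bits remain
Read 4: bits[13:22] width=9 -> value=255 (bin 011111111); offset now 22 = byte 2 bit 6; 18 bits remain
Read 5: bits[22:31] width=9 -> value=461 (bin 111001101); offset now 31 = byte 3 bit 7; 9 bits remain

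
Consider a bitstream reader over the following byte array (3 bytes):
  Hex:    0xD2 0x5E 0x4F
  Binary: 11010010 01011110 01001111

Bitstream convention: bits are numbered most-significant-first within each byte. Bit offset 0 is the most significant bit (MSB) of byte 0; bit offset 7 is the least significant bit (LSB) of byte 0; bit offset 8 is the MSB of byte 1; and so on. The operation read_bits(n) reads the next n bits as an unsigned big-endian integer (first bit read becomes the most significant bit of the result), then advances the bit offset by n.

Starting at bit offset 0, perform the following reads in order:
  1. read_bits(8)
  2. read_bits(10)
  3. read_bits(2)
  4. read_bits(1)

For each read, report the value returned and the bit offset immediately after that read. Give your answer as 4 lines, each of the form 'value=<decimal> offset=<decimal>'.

Read 1: bits[0:8] width=8 -> value=210 (bin 11010010); offset now 8 = byte 1 bit 0; 16 bits remain
Read 2: bits[8:18] width=10 -> value=377 (bin 0101111001); offset now 18 = byte 2 bit 2; 6 bits remain
Read 3: bits[18:20] width=2 -> value=0 (bin 00); offset now 20 = byte 2 bit 4; 4 bits remain
Read 4: bits[20:21] width=1 -> value=1 (bin 1); offset now 21 = byte 2 bit 5; 3 bits remain

Answer: value=210 offset=8
value=377 offset=18
value=0 offset=20
value=1 offset=21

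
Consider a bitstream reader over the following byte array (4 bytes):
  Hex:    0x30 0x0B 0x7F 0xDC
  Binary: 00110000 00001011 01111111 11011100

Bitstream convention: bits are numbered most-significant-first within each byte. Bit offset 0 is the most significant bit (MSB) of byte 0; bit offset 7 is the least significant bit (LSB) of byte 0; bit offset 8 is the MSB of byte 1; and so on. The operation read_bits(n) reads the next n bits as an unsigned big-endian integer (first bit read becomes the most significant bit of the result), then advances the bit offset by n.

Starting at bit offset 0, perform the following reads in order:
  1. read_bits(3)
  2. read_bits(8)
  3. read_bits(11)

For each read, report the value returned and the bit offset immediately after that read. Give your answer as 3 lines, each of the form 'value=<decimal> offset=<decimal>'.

Answer: value=1 offset=3
value=128 offset=11
value=735 offset=22

Derivation:
Read 1: bits[0:3] width=3 -> value=1 (bin 001); offset now 3 = byte 0 bit 3; 29 bits remain
Read 2: bits[3:11] width=8 -> value=128 (bin 10000000); offset now 11 = byte 1 bit 3; 21 bits remain
Read 3: bits[11:22] width=11 -> value=735 (bin 01011011111); offset now 22 = byte 2 bit 6; 10 bits remain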